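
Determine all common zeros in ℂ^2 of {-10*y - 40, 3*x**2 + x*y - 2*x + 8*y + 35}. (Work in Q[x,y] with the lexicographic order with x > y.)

{(1, -4)}

Compute a lex Gröbner basis by Buchberger's algorithm.
f_1 = -10*y - 40, LT = y.
f_2 = 3*x**2 + x*y - 2*x + 8*y + 35, LT = x**2.

The S-polynomials (S(f_1,f_2)) all reduce to 0 modulo the current basis, so we have a Gröbner basis.
Inter-reduce: drop elements whose leading term is divisible by another's, tail-reduce, and make monic.
Reduced Gröbner basis: {x**2 - 2*x + 1, y + 4}.

From the last basis element, y + 4 = 0, so y takes values in {-4}. Each choice, substituted upward through the basis, yields the corresponding point(s) of the solution set.
  y = -4: the earlier basis element becomes x**2 - 2*x + 1 = 0, giving x = 1 — point (1, -4).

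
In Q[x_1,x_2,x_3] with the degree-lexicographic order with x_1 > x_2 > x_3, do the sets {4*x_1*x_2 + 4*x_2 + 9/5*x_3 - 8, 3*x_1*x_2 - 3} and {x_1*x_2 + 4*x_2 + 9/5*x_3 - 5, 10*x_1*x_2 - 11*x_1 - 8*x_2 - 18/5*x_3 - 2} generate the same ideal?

For a fixed monomial order, each ideal has a unique reduced Gröbner basis; comparing bases decides equality.
Buchberger on the first generating set:
f_1 = 4*x_1*x_2 + 4*x_2 + 9/5*x_3 - 8, LT = x_1*x_2.
f_2 = 3*x_1*x_2 - 3, LT = x_1*x_2.

S(f_1,f_2): lcm = x_1*x_2. S = x_2 + 9/20*x_3 - 1.
  leading term x_2: no divisor's leading term divides it; move x_2 to the remainder.
  leading term x_3: no divisor's leading term divides it; move 9/20*x_3 to the remainder.
  leading term 1: no divisor's leading term divides it; move -1 to the remainder.
  remainder x_2 + 9/20*x_3 - 1 ≠ 0; add g_3 = x_2 + 9/20*x_3 - 1 to the basis.

S(f_1,g_3): lcm = x_1*x_2. S = -9/20*x_1*x_3 + x_1 + x_2 + 9/20*x_3 - 2.
  leading term x_1*x_3: no divisor's leading term divides it; move -9/20*x_1*x_3 to the remainder.
  leading term x_1: no divisor's leading term divides it; move x_1 to the remainder.
  leading term x_2: subtract (1)·g_3 from x_2 + 9/20*x_3 - 2 → -1
  leading term 1: no divisor's leading term divides it; move -1 to the remainder.
  remainder -9/20*x_1*x_3 + x_1 - 1 ≠ 0; add g_4 = -9/20*x_1*x_3 + x_1 - 1 to the basis.

The other S-polynomials (S(f_2,g_3), S(f_1,g_4), S(f_2,g_4), S(g_3,g_4)) all reduce to 0 modulo the current basis, so we have a Gröbner basis.
Inter-reduce: drop elements whose leading term is divisible by another's, tail-reduce, and make monic.
Reduced Gröbner basis: {x_1*x_3 - 20/9*x_1 + 20/9, x_2 + 9/20*x_3 - 1}.

Buchberger on the second generating set:
h_1 = x_1*x_2 + 4*x_2 + 9/5*x_3 - 5, LT = x_1*x_2.
h_2 = 10*x_1*x_2 - 11*x_1 - 8*x_2 - 18/5*x_3 - 2, LT = x_1*x_2.

S(h_1,h_2): lcm = x_1*x_2. S = 11/10*x_1 + 24/5*x_2 + 54/25*x_3 - 24/5.
  leading term x_1: no divisor's leading term divides it; move 11/10*x_1 to the remainder.
  leading term x_2: no divisor's leading term divides it; move 24/5*x_2 to the remainder.
  leading term x_3: no divisor's leading term divides it; move 54/25*x_3 to the remainder.
  leading term 1: no divisor's leading term divides it; move -24/5 to the remainder.
  remainder 11/10*x_1 + 24/5*x_2 + 54/25*x_3 - 24/5 ≠ 0; add k_3 = 11/10*x_1 + 24/5*x_2 + 54/25*x_3 - 24/5 to the basis.

S(h_1,k_3): lcm = x_1*x_2. S = -48/11*x_2**2 - 108/55*x_2*x_3 + 92/11*x_2 + 9/5*x_3 - 5.
  leading term x_2**2: no divisor's leading term divides it; move -48/11*x_2**2 to the remainder.
  leading term x_2*x_3: no divisor's leading term divides it; move -108/55*x_2*x_3 to the remainder.
  leading term x_2: no divisor's leading term divides it; move 92/11*x_2 to the remainder.
  leading term x_3: no divisor's leading term divides it; move 9/5*x_3 to the remainder.
  leading term 1: no divisor's leading term divides it; move -5 to the remainder.
  remainder -48/11*x_2**2 - 108/55*x_2*x_3 + 92/11*x_2 + 9/5*x_3 - 5 ≠ 0; add k_4 = -48/11*x_2**2 - 108/55*x_2*x_3 + 92/11*x_2 + 9/5*x_3 - 5 to the basis.

The other S-polynomials (S(h_2,k_3), S(h_1,k_4), S(h_2,k_4), S(k_3,k_4)) all reduce to 0 modulo the current basis, so we have a Gröbner basis.
Inter-reduce: drop elements whose leading term is divisible by another's, tail-reduce, and make monic.
Reduced Gröbner basis: {x_2**2 + 9/20*x_2*x_3 - 23/12*x_2 - 33/80*x_3 + 55/48, x_1 + 48/11*x_2 + 108/55*x_3 - 48/11}.

Since the reduced bases disagree, the two ideals are not the same.

No, the ideals differ.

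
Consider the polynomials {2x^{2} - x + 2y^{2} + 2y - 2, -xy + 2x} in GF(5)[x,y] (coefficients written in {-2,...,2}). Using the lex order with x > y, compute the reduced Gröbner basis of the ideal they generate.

f_1 = 2x^{2} - x + 2y^{2} + 2y - 2, LT = x^{2}.
f_2 = -xy + 2x, LT = xy.

S(f_1,f_2): lcm = x^{2}y. S = 2x^{2} + 2xy + y^{3} + y^{2} - y.
  reduce S modulo (f_1, f_2):
  remainder y^{3} - y^{2} + 2y + 2 ≠ 0; add g_3 = y^{3} - y^{2} + 2y + 2 to the basis.

The other S-polynomials (S(f_1,g_3), S(f_2,g_3)) all reduce to 0 modulo the current basis, so we have a Gröbner basis.

G = {x^{2} + 2x + y^{2} + y - 1, xy - 2x, y^{3} - y^{2} + 2y + 2}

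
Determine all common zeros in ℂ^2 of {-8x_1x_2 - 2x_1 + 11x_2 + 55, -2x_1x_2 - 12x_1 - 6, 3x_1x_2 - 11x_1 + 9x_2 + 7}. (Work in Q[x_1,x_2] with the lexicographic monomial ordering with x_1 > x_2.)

{(-1, -3)}

Compute a lex Gröbner basis by Buchberger's algorithm.
f_1 = -8x_1x_2 - 2x_1 + 11x_2 + 55, LT = x_1x_2.
f_2 = -2x_1x_2 - 12x_1 - 6, LT = x_1x_2.
f_3 = 3x_1x_2 - 11x_1 + 9x_2 + 7, LT = x_1x_2.

S(f_1,f_2): lcm = x_1x_2. S = -23/4x_1 - 11/8x_2 - 79/8.
  leading term x_1: no divisor's leading term divides it; move -23/4x_1 to the remainder.
  leading term x_2: no divisor's leading term divides it; move -11/8x_2 to the remainder.
  leading term 1: no divisor's leading term divides it; move -79/8 to the remainder.
  remainder -23/4x_1 - 11/8x_2 - 79/8 ≠ 0; add h_4 = -23/4x_1 - 11/8x_2 - 79/8 to the basis.

S(f_1,f_3): lcm = x_1x_2. S = 47/12x_1 - 35/8x_2 - 221/24.
  leading term x_1: subtract (-47/69)·h_4 from 47/12x_1 - 35/8x_2 - 221/24 → -733/138x_2 - 733/46
  leading term x_2: no divisor's leading term divides it; move -733/138x_2 to the remainder.
  leading term 1: no divisor's leading term divides it; move -733/46 to the remainder.
  remainder -733/138x_2 - 733/46 ≠ 0; add h_5 = -733/138x_2 - 733/46 to the basis.

The other S-polynomials (S(f_2,f_3), S(f_1,h_4), S(f_2,h_4), S(f_3,h_4), S(f_1,h_5), S(f_2,h_5), S(f_3,h_5), S(h_4,h_5)) all reduce to 0 modulo the current basis, so we have a Gröbner basis.
Inter-reduce: drop elements whose leading term is divisible by another's, tail-reduce, and make monic.
Reduced Gröbner basis: {x_1 + 1, x_2 + 3}.

Since the basis is lex-ordered, x_2 + 3 is univariate in x_2. Its roots are {-3}. Back-substituting each root into the other basis elements fixes the other coordinates.
  x_2 = -3: the earlier basis element becomes x_1 + 1 = 0, giving x_1 = -1 — point (-1, -3).
Each listed point satisfies every original equation (direct substitution).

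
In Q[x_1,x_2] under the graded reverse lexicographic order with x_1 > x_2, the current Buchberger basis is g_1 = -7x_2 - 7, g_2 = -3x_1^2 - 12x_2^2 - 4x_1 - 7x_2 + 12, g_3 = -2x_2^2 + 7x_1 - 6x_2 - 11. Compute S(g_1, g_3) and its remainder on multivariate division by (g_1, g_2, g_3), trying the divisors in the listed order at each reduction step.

S(g_1, g_3) = 7/2x_1 - 2x_2 - 11/2; remainder on division = 7/2x_1 - 7/2.

lcm(LM(g_1), LM(g_3)) = x_2^2.
S = (lcm/LT(g_1))·g_1 − (lcm/LT(g_3))·g_3 = 7/2x_1 - 2x_2 - 11/2.
Reduce S modulo (g_1, g_2, g_3) in that order:
  leading term x_1: no divisor's leading term divides it; move 7/2x_1 to the remainder.
  leading term x_2: subtract (2/7)·g_1 from -2x_2 - 11/2 → -7/2
  leading term 1: no divisor's leading term divides it; move -7/2 to the remainder.
The remainder 7/2x_1 - 7/2 is nonzero, so it would be added as the next basis element.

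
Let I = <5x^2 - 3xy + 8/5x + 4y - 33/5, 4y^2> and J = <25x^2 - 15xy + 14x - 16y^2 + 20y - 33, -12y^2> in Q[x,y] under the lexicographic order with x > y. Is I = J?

For a fixed monomial order, each ideal has a unique reduced Gröbner basis; comparing bases decides equality.
Buchberger on the first generating set:
f_1 = 5x^2 - 3xy + 8/5x + 4y - 33/5, LT = x^2.
f_2 = 4y^2, LT = y^2.

The S-polynomials (S(f_1,f_2)) all reduce to 0 modulo the current basis, so we have a Gröbner basis.
Inter-reduce: drop elements whose leading term is divisible by another's, tail-reduce, and make monic.
Reduced Gröbner basis: {x^2 - 3/5xy + 8/25x + 4/5y - 33/25, y^2}.

Buchberger on the second generating set:
h_1 = 25x^2 - 15xy + 14x - 16y^2 + 20y - 33, LT = x^2.
h_2 = -12y^2, LT = y^2.

The S-polynomials (S(h_1,h_2)) all reduce to 0 modulo the current basis, so we have a Gröbner basis.
Inter-reduce: drop elements whose leading term is divisible by another's, tail-reduce, and make monic.
Reduced Gröbner basis: {x^2 - 3/5xy + 14/25x + 4/5y - 33/25, y^2}.

Since the reduced bases disagree, the two ideals are not the same.

No, the ideals differ.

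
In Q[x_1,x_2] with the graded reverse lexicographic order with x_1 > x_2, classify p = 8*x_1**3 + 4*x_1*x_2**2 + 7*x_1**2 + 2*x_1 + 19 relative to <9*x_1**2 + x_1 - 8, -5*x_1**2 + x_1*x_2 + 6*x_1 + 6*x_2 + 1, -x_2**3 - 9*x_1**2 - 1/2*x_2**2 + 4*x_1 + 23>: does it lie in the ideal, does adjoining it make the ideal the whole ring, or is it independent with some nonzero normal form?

8*x_1**3 + 4*x_1*x_2**2 + 7*x_1**2 + 2*x_1 + 19 lies in I (it reduces to 0).

First compute the reduced Gröbner basis of I by Buchberger's algorithm.
f_1 = 9*x_1**2 + x_1 - 8, LT = x_1**2.
f_2 = -5*x_1**2 + x_1*x_2 + 6*x_1 + 6*x_2 + 1, LT = x_1**2.
f_3 = -x_2**3 - 9*x_1**2 - 1/2*x_2**2 + 4*x_1 + 23, LT = x_2**3.

S(f_1,f_2): lcm = x_1**2. S = 1/5*x_1*x_2 + 59/45*x_1 + 6/5*x_2 - 31/45.
  leading term x_1*x_2: no divisor's leading term divides it; move 1/5*x_1*x_2 to the remainder.
  leading term x_1: no divisor's leading term divides it; move 59/45*x_1 to the remainder.
  leading term x_2: no divisor's leading term divides it; move 6/5*x_2 to the remainder.
  leading term 1: no divisor's leading term divides it; move -31/45 to the remainder.
  remainder 1/5*x_1*x_2 + 59/45*x_1 + 6/5*x_2 - 31/45 ≠ 0; add h_4 = 1/5*x_1*x_2 + 59/45*x_1 + 6/5*x_2 - 31/45 to the basis.

S(f_1,h_4): lcm = x_1**2*x_2. S = -59/9*x_1**2 - 53/9*x_1*x_2 + 31/9*x_1 - 8/9*x_2.
  leading term x_1**2: subtract (-59/81)·f_1 from -59/9*x_1**2 - 53/9*x_1*x_2 + 31/9*x_1 - 8/9*x_2 → -53/9*x_1*x_2 + 338/81*x_1 - 8/9*x_2 - 472/81
  leading term x_1*x_2: subtract (-265/9)·h_4 from -53/9*x_1*x_2 + 338/81*x_1 - 8/9*x_2 - 472/81 → 385/9*x_1 + 310/9*x_2 - 235/9
  leading term x_1: no divisor's leading term divides it; move 385/9*x_1 to the remainder.
  leading term x_2: no divisor's leading term divides it; move 310/9*x_2 to the remainder.
  leading term 1: no divisor's leading term divides it; move -235/9 to the remainder.
  remainder 385/9*x_1 + 310/9*x_2 - 235/9 ≠ 0; add h_5 = 385/9*x_1 + 310/9*x_2 - 235/9 to the basis.

S(f_3,h_4): lcm = x_1*x_2**3. S = 9*x_1**3 - 109/18*x_1*x_2**2 - 6*x_2**3 - 4*x_1**2 + 31/9*x_2**2 - 23*x_1.
  leading term x_1**3: subtract (x_1)·f_1 from 9*x_1**3 - 109/18*x_1*x_2**2 - 6*x_2**3 - 4*x_1**2 + 31/9*x_2**2 - 23*x_1 → -109/18*x_1*x_2**2 - 6*x_2**3 - 5*x_1**2 + 31/9*x_2**2 - 15*x_1
  leading term x_1*x_2**2: subtract (-545/18*x_2)·h_4 from -109/18*x_1*x_2**2 - 6*x_2**3 - 5*x_1**2 + 31/9*x_2**2 - 15*x_1 → -6*x_2**3 - 5*x_1**2 + 6431/162*x_1*x_2 + 358/9*x_2**2 - 15*x_1 - 3379/162*x_2
  leading term x_2**3: subtract (6)·f_3 from -6*x_2**3 - 5*x_1**2 + 6431/162*x_1*x_2 + 358/9*x_2**2 - 15*x_1 - 3379/162*x_2 → 49*x_1**2 + 6431/162*x_1*x_2 + 385/9*x_2**2 - 39*x_1 - 3379/162*x_2 - 138
  leading term x_1**2: subtract (49/9)·f_1 from 49*x_1**2 + 6431/162*x_1*x_2 + 385/9*x_2**2 - 39*x_1 - 3379/162*x_2 - 138 → 6431/162*x_1*x_2 + 385/9*x_2**2 - 400/9*x_1 - 3379/162*x_2 - 850/9
  leading term x_1*x_2: subtract (32155/162)·h_4 from 6431/162*x_1*x_2 + 385/9*x_2**2 - 400/9*x_1 - 3379/162*x_2 - 850/9 → 385/9*x_2**2 - 444229/1458*x_1 - 41965/162*x_2 + 61661/1458
  leading term x_2**2: no divisor's leading term divides it; move 385/9*x_2**2 to the remainder.
  leading term x_1: subtract (-444229/62370)·h_5 from -444229/1458*x_1 - 41965/162*x_2 + 61661/1458 → -1539547/112266*x_2 - 8065433/56133
  leading term x_2: no divisor's leading term divides it; move -1539547/112266*x_2 to the remainder.
  leading term 1: no divisor's leading term divides it; move -8065433/56133 to the remainder.
  remainder 385/9*x_2**2 - 1539547/112266*x_2 - 8065433/56133 ≠ 0; add h_6 = 385/9*x_2**2 - 1539547/112266*x_2 - 8065433/56133 to the basis.

S(h_4,h_5): lcm = x_1*x_2. S = -62/77*x_2**2 + 59/9*x_1 + 509/77*x_2 - 31/9.
  leading term x_2**2: subtract (-558/29645)·h_6 from -62/77*x_2**2 + 59/9*x_1 + 509/77*x_2 - 31/9 → 59/9*x_1 + 1174507748/184895865*x_2 - 1136920381/184895865
  leading term x_1: subtract (59/385)·h_5 from 59/9*x_1 + 1174507748/184895865*x_2 - 1136920381/184895865 → 198535058/184895865*x_2 - 397070116/184895865
  leading term x_2: no divisor's leading term divides it; move 198535058/184895865*x_2 to the remainder.
  leading term 1: no divisor's leading term divides it; move -397070116/184895865 to the remainder.
  remainder 198535058/184895865*x_2 - 397070116/184895865 ≠ 0; add h_7 = 198535058/184895865*x_2 - 397070116/184895865 to the basis.

The other S-polynomials (S(f_1,f_3), S(f_2,f_3), S(f_2,h_4), S(f_1,h_5), S(f_2,h_5), S(f_3,h_5), S(f_1,h_6), S(f_2,h_6), S(f_3,h_6), S(h_4,h_6), S(h_5,h_6), S(f_1,h_7), S(f_2,h_7), S(f_3,h_7), S(h_4,h_7), S(h_5,h_7), S(h_6,h_7)) all reduce to 0 modulo the current basis, so we have a Gröbner basis.
Inter-reduce: drop elements whose leading term is divisible by another's, tail-reduce, and make monic.
Reduced Gröbner basis: {x_1 + 1, x_2 - 2}.
Label its elements g_1 = x_1 + 1, g_2 = x_2 - 2.

Reduce p = 8*x_1**3 + 4*x_1*x_2**2 + 7*x_1**2 + 2*x_1 + 19 modulo G:
  leading term x_1**3: subtract (8*x_1**2)·g_1 from 8*x_1**3 + 4*x_1*x_2**2 + 7*x_1**2 + 2*x_1 + 19 → 4*x_1*x_2**2 - x_1**2 + 2*x_1 + 19
  leading term x_1*x_2**2: subtract (4*x_2**2)·g_1 from 4*x_1*x_2**2 - x_1**2 + 2*x_1 + 19 → -x_1**2 - 4*x_2**2 + 2*x_1 + 19
  leading term x_1**2: subtract (-x_1)·g_1 from -x_1**2 - 4*x_2**2 + 2*x_1 + 19 → -4*x_2**2 + 3*x_1 + 19
  leading term x_2**2: subtract (-4*x_2)·g_2 from -4*x_2**2 + 3*x_1 + 19 → 3*x_1 - 8*x_2 + 19
  leading term x_1: subtract (3)·g_1 from 3*x_1 - 8*x_2 + 19 → -8*x_2 + 16
  leading term x_2: subtract (-8)·g_2 from -8*x_2 + 16 → 0
  normal form = 0.
Since the normal form is 0, p ∈ I.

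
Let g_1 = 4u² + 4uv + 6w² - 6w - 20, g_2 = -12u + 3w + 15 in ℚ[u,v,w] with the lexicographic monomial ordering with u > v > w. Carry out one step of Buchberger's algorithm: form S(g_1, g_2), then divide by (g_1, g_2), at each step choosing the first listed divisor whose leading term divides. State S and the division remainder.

S(g_1, g_2) = uv + ¼uw + 5/4u + 3/2w² - 3/2w - 5; remainder on division = ¼vw + 5/4v + 25/16w² - ⅞w - 55/16.

lcm(LM(g_1), LM(g_2)) = u².
S = (lcm/LT(g_1))·g_1 − (lcm/LT(g_2))·g_2 = uv + ¼uw + 5/4u + 3/2w² - 3/2w - 5.
Reduce S modulo (g_1, g_2) in that order:
  leading term uv: subtract (-1/12v)·g_2 from uv + ¼uw + 5/4u + 3/2w² - 3/2w - 5 → ¼uw + 5/4u + ¼vw + 5/4v + 3/2w² - 3/2w - 5
  leading term uw: subtract (-1/48w)·g_2 from ¼uw + 5/4u + ¼vw + 5/4v + 3/2w² - 3/2w - 5 → 5/4u + ¼vw + 5/4v + 25/16w² - 19/16w - 5
  leading term u: subtract (-5/48)·g_2 from 5/4u + ¼vw + 5/4v + 25/16w² - 19/16w - 5 → ¼vw + 5/4v + 25/16w² - ⅞w - 55/16
  leading term vw: no divisor's leading term divides it; move ¼vw to the remainder.
  leading term v: no divisor's leading term divides it; move 5/4v to the remainder.
  leading term w²: no divisor's leading term divides it; move 25/16w² to the remainder.
  leading term w: no divisor's leading term divides it; move -⅞w to the remainder.
  leading term 1: no divisor's leading term divides it; move -55/16 to the remainder.
The remainder ¼vw + 5/4v + 25/16w² - ⅞w - 55/16 is nonzero, so it would be added as the next basis element.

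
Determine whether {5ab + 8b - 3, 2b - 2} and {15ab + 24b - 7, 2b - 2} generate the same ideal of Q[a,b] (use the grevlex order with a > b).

No, the ideals differ.

For a fixed monomial order, each ideal has a unique reduced Gröbner basis; comparing bases decides equality.
Buchberger on the first generating set:
f_1 = 5ab + 8b - 3, LT = ab.
f_2 = 2b - 2, LT = b.

S(f_1,f_2): lcm = ab. S = a + 8/5b - 3/5.
  reduce S modulo (f_1, f_2):
  remainder a + 1 ≠ 0; add g_3 = a + 1 to the basis.

The other S-polynomials (S(f_1,g_3), S(f_2,g_3)) all reduce to 0 modulo the current basis, so we have a Gröbner basis.
Inter-reduce: drop elements whose leading term is divisible by another's, tail-reduce, and make monic.
Reduced Gröbner basis: {a + 1, b - 1}.

Buchberger on the second generating set:
h_1 = 15ab + 24b - 7, LT = ab.
h_2 = 2b - 2, LT = b.

S(h_1,h_2): lcm = ab. S = a + 8/5b - 7/15.
  reduce S modulo (h_1, h_2):
  remainder a + 17/15 ≠ 0; add k_3 = a + 17/15 to the basis.

The other S-polynomials (S(h_1,k_3), S(h_2,k_3)) all reduce to 0 modulo the current basis, so we have a Gröbner basis.
Inter-reduce: drop elements whose leading term is divisible by another's, tail-reduce, and make monic.
Reduced Gröbner basis: {a + 17/15, b - 1}.

The bases are distinct; the ideals are different.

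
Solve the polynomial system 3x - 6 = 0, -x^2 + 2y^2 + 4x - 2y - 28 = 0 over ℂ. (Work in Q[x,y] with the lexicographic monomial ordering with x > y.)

Compute a lex Gröbner basis by Buchberger's algorithm.
f_1 = 3x - 6, LT = x.
f_2 = -x^2 + 4x + 2y^2 - 2y - 28, LT = x^2.

S(f_1,f_2): lcm = x^2. S = 2x + 2y^2 - 2y - 28.
  leading term x: subtract (2/3)·f_1 from 2x + 2y^2 - 2y - 28 → 2y^2 - 2y - 24
  leading term y^2: no divisor's leading term divides it; move 2y^2 to the remainder.
  leading term y: no divisor's leading term divides it; move -2y to the remainder.
  leading term 1: no divisor's leading term divides it; move -24 to the remainder.
  remainder 2y^2 - 2y - 24 ≠ 0; add h_3 = 2y^2 - 2y - 24 to the basis.

The other S-polynomials (S(f_1,h_3), S(f_2,h_3)) all reduce to 0 modulo the current basis, so we have a Gröbner basis.
Inter-reduce: drop elements whose leading term is divisible by another's, tail-reduce, and make monic.
Reduced Gröbner basis: {x - 2, y^2 - y - 12}.

From the last basis element, y^2 - y - 12 = 0, so y takes values in {-3, 4}. Each choice, substituted upward through the basis, yields the corresponding point(s) of the solution set.
  y = -3: the earlier basis element becomes x - 2 = 0, giving x = 2 — point (2, -3).
  y = 4: the earlier basis element becomes x - 2 = 0, giving x = 2 — point (2, 4).

{(2, -3), (2, 4)}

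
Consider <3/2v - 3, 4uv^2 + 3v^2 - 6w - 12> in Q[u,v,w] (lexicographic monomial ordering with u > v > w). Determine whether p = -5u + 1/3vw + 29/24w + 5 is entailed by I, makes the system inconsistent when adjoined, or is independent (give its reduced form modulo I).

Adjoining -5u + 1/3vw + 29/24w + 5 makes the ideal the whole ring: the system is inconsistent.

First compute the reduced Gröbner basis of I by Buchberger's algorithm.
f_1 = 3/2v - 3, LT = v.
f_2 = 4uv^2 + 3v^2 - 6w - 12, LT = uv^2.

S(f_1,f_2): lcm = uv^2. S = -2uv - 3/4v^2 + 3/2w + 3.
  reduce S modulo (f_1, f_2):
  remainder -4u + 3/2w ≠ 0; add h_3 = -4u + 3/2w to the basis.

The other S-polynomials (S(f_1,h_3), S(f_2,h_3)) all reduce to 0 modulo the current basis, so we have a Gröbner basis.
Inter-reduce: drop elements whose leading term is divisible by another's, tail-reduce, and make monic.
Reduced Gröbner basis: {u - 3/8w, v - 2}.
Label its elements g_1 = u - 3/8w, g_2 = v - 2.

Reduce p = -5u + 1/3vw + 29/24w + 5 modulo G:
  leading term u: subtract (-5)·g_1 from -5u + 1/3vw + 29/24w + 5 → 1/3vw - 2/3w + 5
  leading term vw: subtract (1/3w)·g_2 from 1/3vw - 2/3w + 5 → 5
  leading term 1: no divisor's leading term divides it; move 5 to the remainder.
  normal form = 5.
The normal form is nonzero, so p ∉ I. Since p minus its normal form lies in I, I + (p) = I + (r) where r = 5; decide whether this ideal is the whole ring.
Here r = 5 is a nonzero constant, hence a unit: 1 ∈ I + (p), the Gröbner basis of I + (p) is {1}, and the enlarged system has no common solution — adjoining p is inconsistent.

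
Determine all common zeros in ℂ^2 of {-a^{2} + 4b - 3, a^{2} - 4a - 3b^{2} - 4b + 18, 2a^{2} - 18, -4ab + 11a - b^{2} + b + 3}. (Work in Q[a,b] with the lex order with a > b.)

Compute a lex Gröbner basis by Buchberger's algorithm.
f_1 = -a^{2} + 4b - 3, LT = a^{2}.
f_2 = a^{2} - 4a - 3b^{2} - 4b + 18, LT = a^{2}.
f_3 = 2a^{2} - 18, LT = a^{2}.
f_4 = -4ab + 11a - b^{2} + b + 3, LT = ab.

S(f_1,f_2): lcm = a^{2}. S = 4a + 3b^{2} - 15.
  leading term a: no divisor's leading term divides it; move 4a to the remainder.
  leading term b^{2}: no divisor's leading term divides it; move 3b^{2} to the remainder.
  leading term 1: no divisor's leading term divides it; move -15 to the remainder.
  remainder 4a + 3b^{2} - 15 ≠ 0; add h_5 = 4a + 3b^{2} - 15 to the basis.

S(f_1,f_3): lcm = a^{2}. S = -4b + 12.
  leading term b: no divisor's leading term divides it; move -4b to the remainder.
  leading term 1: no divisor's leading term divides it; move 12 to the remainder.
  remainder -4b + 12 ≠ 0; add h_6 = -4b + 12 to the basis.

The other S-polynomials (S(f_1,f_4), S(f_2,f_3), S(f_2,f_4), S(f_3,f_4), S(f_1,h_5), S(f_2,h_5), S(f_3,h_5), S(f_4,h_5), S(f_1,h_6), S(f_2,h_6), S(f_3,h_6), S(f_4,h_6), S(h_5,h_6)) all reduce to 0 modulo the current basis, so we have a Gröbner basis.
Inter-reduce: drop elements whose leading term is divisible by another's, tail-reduce, and make monic.
Reduced Gröbner basis: {a + 3, b - 3}.

From the last basis element, b - 3 = 0, so b takes values in {3}. Each choice, substituted upward through the basis, yields the corresponding point(s) of the solution set.
  b = 3: the earlier basis element becomes a + 3 = 0, giving a = -3 — point (-3, 3).
Zero-dimensionality of the ideal guarantees finitely many solutions over ℂ.

{(-3, 3)}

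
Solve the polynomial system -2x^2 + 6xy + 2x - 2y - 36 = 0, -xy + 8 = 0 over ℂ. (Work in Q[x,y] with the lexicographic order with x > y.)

Compute a lex Gröbner basis by Buchberger's algorithm.
f_1 = -2x^2 + 6xy + 2x - 2y - 36, LT = x^2.
f_2 = -xy + 8, LT = xy.

S(f_1,f_2): lcm = x^2y. S = -3xy^2 - xy + 8x + y^2 + 18y.
  leading term xy^2: subtract (3y)·f_2 from -3xy^2 - xy + 8x + y^2 + 18y → -xy + 8x + y^2 - 6y
  leading term xy: subtract (1)·f_2 from -xy + 8x + y^2 - 6y → 8x + y^2 - 6y - 8
  leading term x: no divisor's leading term divides it; move 8x to the remainder.
  leading term y^2: no divisor's leading term divides it; move y^2 to the remainder.
  leading term y: no divisor's leading term divides it; move -6y to the remainder.
  leading term 1: no divisor's leading term divides it; move -8 to the remainder.
  remainder 8x + y^2 - 6y - 8 ≠ 0; add h_3 = 8x + y^2 - 6y - 8 to the basis.

S(f_2,h_3): lcm = xy. S = -1/8y^3 + 3/4y^2 + y - 8.
  leading term y^3: no divisor's leading term divides it; move -1/8y^3 to the remainder.
  leading term y^2: no divisor's leading term divides it; move 3/4y^2 to the remainder.
  leading term y: no divisor's leading term divides it; move y to the remainder.
  leading term 1: no divisor's leading term divides it; move -8 to the remainder.
  remainder -1/8y^3 + 3/4y^2 + y - 8 ≠ 0; add h_4 = -1/8y^3 + 3/4y^2 + y - 8 to the basis.

The other S-polynomials (S(f_1,h_3), S(f_1,h_4), S(f_2,h_4), S(h_3,h_4)) all reduce to 0 modulo the current basis, so we have a Gröbner basis.
Inter-reduce: drop elements whose leading term is divisible by another's, tail-reduce, and make monic.
Reduced Gröbner basis: {x + 1/8y^2 - 3/4y - 1, y^3 - 6y^2 - 8y + 64}.

From the last basis element, y^3 - 6y^2 - 8y + 64 = 0, so y takes values in {4, 1 + sqrt(17), 1 - sqrt(17)}. Each choice, substituted upward through the basis, yields the corresponding point(s) of the solution set.
  y = 4: the earlier basis element becomes x - 2 = 0, giving x = 2 — point (2, 4).
  y = 1 + sqrt(17): the earlier basis element becomes x - sqrt(17)/2 + 1/2 = 0, giving x = -1/2 + sqrt(17)/2 — point (-1/2 + sqrt(17)/2, 1 + sqrt(17)).
  y = 1 - sqrt(17): the earlier basis element becomes x + 1/2 + sqrt(17)/2 = 0, giving x = -sqrt(17)/2 - 1/2 — point (-sqrt(17)/2 - 1/2, 1 - sqrt(17)).
Check: every point annihilates each of the original generators.

{(2, 4), (-1/2 + sqrt(17)/2, 1 + sqrt(17)), (-sqrt(17)/2 - 1/2, 1 - sqrt(17))}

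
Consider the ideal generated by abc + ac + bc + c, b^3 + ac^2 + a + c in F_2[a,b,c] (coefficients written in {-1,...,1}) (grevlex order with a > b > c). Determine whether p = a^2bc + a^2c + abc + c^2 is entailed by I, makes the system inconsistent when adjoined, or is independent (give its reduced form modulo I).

First compute the reduced Gröbner basis of I by Buchberger's algorithm.
f_1 = abc + ac + bc + c, LT = abc.
f_2 = b^3 + ac^2 + a + c, LT = b^3.

S(f_1,f_2): lcm = ab^3c. S = a^2c^3 + ab^2c + b^3c + a^2c + b^2c + ac^2.
  leading term a^2c^3: no divisor's leading term divides it; move a^2c^3 to the remainder.
  leading term ab^2c: subtract (b)·f_1 from ab^2c + b^3c + a^2c + b^2c + ac^2 → b^3c + a^2c + abc + ac^2 + bc
  leading term b^3c: subtract (c)·f_2 from b^3c + a^2c + abc + ac^2 + bc → ac^3 + a^2c + abc + ac^2 + ac + bc + c^2
  leading term ac^3: no divisor's leading term divides it; move ac^3 to the remainder.
  leading term a^2c: no divisor's leading term divides it; move a^2c to the remainder.
  leading term abc: subtract (1)·f_1 from abc + ac^2 + ac + bc + c^2 → ac^2 + c^2 + c
  leading term ac^2: no divisor's leading term divides it; move ac^2 to the remainder.
  leading term c^2: no divisor's leading term divides it; move c^2 to the remainder.
  leading term c: no divisor's leading term divides it; move c to the remainder.
  remainder a^2c^3 + ac^3 + a^2c + ac^2 + c^2 + c ≠ 0; add h_3 = a^2c^3 + ac^3 + a^2c + ac^2 + c^2 + c to the basis.

The other S-polynomials (S(f_1,h_3), S(f_2,h_3)) all reduce to 0 modulo the current basis, so we have a Gröbner basis.
Inter-reduce: drop elements whose leading term is divisible by another's, tail-reduce, and make monic.
Reduced Gröbner basis: {a^2c^3 + ac^3 + a^2c + ac^2 + c^2 + c, b^3 + ac^2 + a + c, abc + ac + bc + c}.
Label its elements g_1 = a^2c^3 + ac^3 + a^2c + ac^2 + c^2 + c, g_2 = b^3 + ac^2 + a + c, g_3 = abc + ac + bc + c.

Reduce p = a^2bc + a^2c + abc + c^2 modulo G:
  leading term a^2bc: subtract (a)·g_3 from a^2bc + a^2c + abc + c^2 → ac + c^2
  leading term ac: no divisor's leading term divides it; move ac to the remainder.
  leading term c^2: no divisor's leading term divides it; move c^2 to the remainder.
  normal form = ac + c^2.
The normal form is nonzero, so p ∉ I. Since p minus its normal form lies in I, I + (p) = I + (r) where r = ac + c^2; decide whether this ideal is the whole ring.
Run Buchberger on G together with r (pairs among the g_i already reduce to 0 since G is a Gröbner basis):
g_1 = a^2c^3 + ac^3 + a^2c + ac^2 + c^2 + c, LT = a^2c^3.
g_2 = b^3 + ac^2 + a + c, LT = b^3.
g_3 = abc + ac + bc + c, LT = abc.
r = ac + c^2, LT = ac.

S(g_1,r): lcm = a^2c^3. S = ac^4 + ac^3 + a^2c + ac^2 + c^2 + c.
  leading term ac^4: subtract (c^3)·r from ac^4 + ac^3 + a^2c + ac^2 + c^2 + c → c^5 + ac^3 + a^2c + ac^2 + c^2 + c
  leading term c^5: no divisor's leading term divides it; move c^5 to the remainder.
  leading term ac^3: subtract (c^2)·r from ac^3 + a^2c + ac^2 + c^2 + c → c^4 + a^2c + ac^2 + c^2 + c
  leading term c^4: no divisor's leading term divides it; move c^4 to the remainder.
  leading term a^2c: subtract (a)·r from a^2c + ac^2 + c^2 + c → c^2 + c
  leading term c^2: no divisor's leading term divides it; move c^2 to the remainder.
  leading term c: no divisor's leading term divides it; move c to the remainder.
  remainder c^5 + c^4 + c^2 + c ≠ 0; add m_5 = c^5 + c^4 + c^2 + c to the basis.

S(g_3,r): lcm = abc. S = bc^2 + ac + bc + c.
  leading term bc^2: no divisor's leading term divides it; move bc^2 to the remainder.
  leading term ac: subtract (1)·r from ac + bc + c → bc + c^2 + c
  leading term bc: no divisor's leading term divides it; move bc to the remainder.
  leading term c^2: no divisor's leading term divides it; move c^2 to the remainder.
  leading term c: no divisor's leading term divides it; move c to the remainder.
  remainder bc^2 + bc + c^2 + c ≠ 0; add m_6 = bc^2 + bc + c^2 + c to the basis.

The other S-polynomials (S(g_1,g_2), S(g_1,g_3), S(g_2,g_3), S(g_2,r), S(g_1,m_5), S(g_2,m_5), S(g_3,m_5), S(r,m_5), S(g_1,m_6), S(g_2,m_6), S(g_3,m_6), S(r,m_6), S(m_5,m_6)) all reduce to 0 modulo the current basis, so we have a Gröbner basis.
Inter-reduce: drop elements whose leading term is divisible by another's, tail-reduce, and make monic.
Reduced Gröbner basis: {c^5 + c^4 + c^2 + c, b^3 + c^3 + a + c, bc^2 + bc + c^2 + c, ac + c^2}.
The reduced Gröbner basis of I + (p) is {c^5 + c^4 + c^2 + c, b^3 + c^3 + a + c, bc^2 + bc + c^2 + c, ac + c^2} ≠ {1}, a proper ideal, so the enlarged system stays consistent: p is independent of I, with normal form ac + c^2.

a^2bc + a^2c + abc + c^2 is independent of I; its normal form modulo I is ac + c^2.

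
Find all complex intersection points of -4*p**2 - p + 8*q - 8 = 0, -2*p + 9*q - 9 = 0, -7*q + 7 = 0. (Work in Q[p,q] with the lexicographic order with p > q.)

{(0, 1)}

Compute a lex Gröbner basis by Buchberger's algorithm.
f_1 = -4*p**2 - p + 8*q - 8, LT = p**2.
f_2 = -2*p + 9*q - 9, LT = p.
f_3 = -7*q + 7, LT = q.

S(f_1,f_2): lcm = p**2. S = 9/2*p*q - 17/4*p - 2*q + 2.
  leading term p*q: subtract (-9/4*q)·f_2 from 9/2*p*q - 17/4*p - 2*q + 2 → -17/4*p + 81/4*q**2 - 89/4*q + 2
  leading term p: subtract (17/8)·f_2 from -17/4*p + 81/4*q**2 - 89/4*q + 2 → 81/4*q**2 - 331/8*q + 169/8
  leading term q**2: subtract (-81/28*q)·f_3 from 81/4*q**2 - 331/8*q + 169/8 → -169/8*q + 169/8
  leading term q: subtract (169/56)·f_3 from -169/8*q + 169/8 → 0
  remainder 0.

S(f_1,f_3): leading monomials are coprime, so the S-polynomial reduces to 0 (Buchberger's first criterion).
S(f_2,f_3): leading monomials are coprime, so the S-polynomial reduces to 0 (Buchberger's first criterion).
Every S-polynomial of the final basis reduces to 0, so we have a Gröbner basis.
Inter-reduce: drop elements whose leading term is divisible by another's, tail-reduce, and make monic.
Reduced Gröbner basis: {p, q - 1}.

Elimination: the polynomial q - 1 lies in the elimination ideal for q, so q ∈ {1}. For each such q, the remaining basis elements (now univariate) give the rest of the solution.
  q = 1: the earlier basis element becomes p = 0, giving p = 0 — point (0, 1).
Each listed point satisfies every original equation (direct substitution).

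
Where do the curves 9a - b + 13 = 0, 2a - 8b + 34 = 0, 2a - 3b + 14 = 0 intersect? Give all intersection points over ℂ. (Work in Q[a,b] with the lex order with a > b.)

Compute a lex Gröbner basis by Buchberger's algorithm.
f_1 = 9a - b + 13, LT = a.
f_2 = 2a - 8b + 34, LT = a.
f_3 = 2a - 3b + 14, LT = a.

S(f_1,f_2): lcm = a. S = 35/9b - 140/9.
  reduce S modulo (f_1, f_2, f_3):
  remainder 35/9b - 140/9 ≠ 0; add h_4 = 35/9b - 140/9 to the basis.

The other S-polynomials (S(f_1,f_3), S(f_2,f_3), S(f_1,h_4), S(f_2,h_4), S(f_3,h_4)) all reduce to 0 modulo the current basis, so we have a Gröbner basis.
Inter-reduce: drop elements whose leading term is divisible by another's, tail-reduce, and make monic.
Reduced Gröbner basis: {a + 1, b - 4}.

From the last basis element, b - 4 = 0, so b takes values in {4}. Each choice, substituted upward through the basis, yields the corresponding point(s) of the solution set.
  b = 4: the earlier basis element becomes a + 1 = 0, giving a = -1 — point (-1, 4).
This is the nonlinear analogue of row-reducing a linear system.

{(-1, 4)}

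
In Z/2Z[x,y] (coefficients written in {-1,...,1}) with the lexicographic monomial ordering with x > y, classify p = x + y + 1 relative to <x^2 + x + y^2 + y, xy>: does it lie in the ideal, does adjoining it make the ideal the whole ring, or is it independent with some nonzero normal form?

First compute the reduced Gröbner basis of I by Buchberger's algorithm.
f_1 = x^2 + x + y^2 + y, LT = x^2.
f_2 = xy, LT = xy.

S(f_1,f_2): lcm = x^2y. S = xy + y^3 + y^2.
  leading term xy: subtract (1)·f_2 from xy + y^3 + y^2 → y^3 + y^2
  leading term y^3: no divisor's leading term divides it; move y^3 to the remainder.
  leading term y^2: no divisor's leading term divides it; move y^2 to the remainder.
  remainder y^3 + y^2 ≠ 0; add h_3 = y^3 + y^2 to the basis.

S(f_1,h_3): leading monomials are coprime, so the S-polynomial reduces to 0 (Buchberger's first criterion).
S(f_2,h_3): lcm = xy^3. S = xy^2.
  leading term xy^2: subtract (y)·f_2 from xy^2 → 0
  remainder 0.

Every S-polynomial of the final basis reduces to 0, so we have a Gröbner basis.
Inter-reduce: drop elements whose leading term is divisible by another's, tail-reduce, and make monic.
Reduced Gröbner basis: {x^2 + x + y^2 + y, xy, y^3 + y^2}.
Label its elements g_1 = x^2 + x + y^2 + y, g_2 = xy, g_3 = y^3 + y^2.

Reduce p = x + y + 1 modulo G:
  leading term x: no divisor's leading term divides it; move x to the remainder.
  leading term y: no divisor's leading term divides it; move y to the remainder.
  leading term 1: no divisor's leading term divides it; move 1 to the remainder.
  normal form = x + y + 1.
The normal form is nonzero, so p ∉ I. Since p minus its normal form lies in I, I + (p) = I + (r) where r = x + y + 1; decide whether this ideal is the whole ring.
Run Buchberger on G together with r (pairs among the g_i already reduce to 0 since G is a Gröbner basis):
g_1 = x^2 + x + y^2 + y, LT = x^2.
g_2 = xy, LT = xy.
g_3 = y^3 + y^2, LT = y^3.
r = x + y + 1, LT = x.

S(g_1,g_2): lcm = x^2y. S = xy + y^3 + y^2.
  leading term xy: subtract (1)·g_2 from xy + y^3 + y^2 → y^3 + y^2
  leading term y^3: subtract (1)·g_3 from y^3 + y^2 → 0
  remainder 0.

S(g_1,g_3): leading monomials are coprime, so the S-polynomial reduces to 0 (Buchberger's first criterion).
S(g_1,r): lcm = x^2. S = xy + y^2 + y.
  leading term xy: subtract (1)·g_2 from xy + y^2 + y → y^2 + y
  leading term y^2: no divisor's leading term divides it; move y^2 to the remainder.
  leading term y: no divisor's leading term divides it; move y to the remainder.
  remainder y^2 + y ≠ 0; add m_5 = y^2 + y to the basis.

S(g_2,g_3): lcm = xy^3. S = xy^2.
  leading term xy^2: subtract (y)·g_2 from xy^2 → 0
  remainder 0.

S(g_2,r): lcm = xy. S = y^2 + y.
  leading term y^2: subtract (1)·m_5 from y^2 + y → 0
  remainder 0.

S(g_3,r): leading monomials are coprime, so the S-polynomial reduces to 0 (Buchberger's first criterion).
S(g_1,m_5): leading monomials are coprime, so the S-polynomial reduces to 0 (Buchberger's first criterion).
S(g_2,m_5): lcm = xy^2. S = xy.
  leading term xy: subtract (1)·g_2 from xy → 0
  remainder 0.

S(g_3,m_5): lcm = y^3. S = 0.
  remainder 0.

S(r,m_5): leading monomials are coprime, so the S-polynomial reduces to 0 (Buchberger's first criterion).
Every S-polynomial of the final basis reduces to 0, so we have a Gröbner basis.
Inter-reduce: drop elements whose leading term is divisible by another's, tail-reduce, and make monic.
Reduced Gröbner basis: {x + y + 1, y^2 + y}.
The reduced Gröbner basis of I + (p) is {x + y + 1, y^2 + y} ≠ {1}, a proper ideal, so the enlarged system stays consistent: p is independent of I, with normal form x + y + 1.

x + y + 1 is independent of I; its normal form modulo I is x + y + 1.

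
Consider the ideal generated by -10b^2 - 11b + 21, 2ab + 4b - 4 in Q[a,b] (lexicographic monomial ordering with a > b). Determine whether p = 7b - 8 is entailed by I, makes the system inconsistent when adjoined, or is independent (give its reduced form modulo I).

First compute the reduced Gröbner basis of I by Buchberger's algorithm.
f_1 = -10b^2 - 11b + 21, LT = b^2.
f_2 = 2ab + 4b - 4, LT = ab.

S(f_1,f_2): lcm = ab^2. S = 11/10ab - 21/10a - 2b^2 + 2b.
  reduce S modulo (f_1, f_2):
  remainder -21/10a + 2b - 2 ≠ 0; add h_3 = -21/10a + 2b - 2 to the basis.

The other S-polynomials (S(f_1,h_3), S(f_2,h_3)) all reduce to 0 modulo the current basis, so we have a Gröbner basis.
Inter-reduce: drop elements whose leading term is divisible by another's, tail-reduce, and make monic.
Reduced Gröbner basis: {a - 20/21b + 20/21, b^2 + 11/10b - 21/10}.
Label its elements g_1 = a - 20/21b + 20/21, g_2 = b^2 + 11/10b - 21/10.

Reduce p = 7b - 8 modulo G:
  leading term b: no divisor's leading term divides it; move 7b to the remainder.
  leading term 1: no divisor's leading term divides it; move -8 to the remainder.
  normal form = 7b - 8.
The normal form is nonzero, so p ∉ I. Since p minus its normal form lies in I, I + (p) = I + (r) where r = 7b - 8; decide whether this ideal is the whole ring.
Run Buchberger on G together with r (pairs among the g_i already reduce to 0 since G is a Gröbner basis):
g_1 = a - 20/21b + 20/21, LT = a.
g_2 = b^2 + 11/10b - 21/10, LT = b^2.
r = 7b - 8, LT = b.

S(g_2,r): lcm = b^2. S = 157/70b - 21/10.
  reduce S modulo (g_1, g_2, r):
  remainder 227/490 ≠ 0; add m_4 = 227/490 to the basis.

The other S-polynomials (S(g_1,g_2), S(g_1,r), S(g_1,m_4), S(g_2,m_4), S(r,m_4)) all reduce to 0 modulo the current basis, so we have a Gröbner basis.
Inter-reduce: drop elements whose leading term is divisible by another's, tail-reduce, and make monic.
Reduced Gröbner basis: {1}.
The reduced Gröbner basis of I + (p) is {1}: the ideal is the whole ring, so the enlarged system has no common solution — adjoining p is inconsistent.

Adjoining 7b - 8 makes the ideal the whole ring: the system is inconsistent.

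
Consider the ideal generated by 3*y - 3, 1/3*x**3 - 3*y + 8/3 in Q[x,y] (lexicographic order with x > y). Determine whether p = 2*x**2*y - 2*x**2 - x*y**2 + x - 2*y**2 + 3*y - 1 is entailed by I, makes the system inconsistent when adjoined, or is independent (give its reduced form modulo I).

2*x**2*y - 2*x**2 - x*y**2 + x - 2*y**2 + 3*y - 1 lies in I (it reduces to 0).

First compute the reduced Gröbner basis of I by Buchberger's algorithm.
f_1 = 3*y - 3, LT = y.
f_2 = 1/3*x**3 - 3*y + 8/3, LT = x**3.

The S-polynomials (S(f_1,f_2)) all reduce to 0 modulo the current basis, so we have a Gröbner basis.
Inter-reduce: drop elements whose leading term is divisible by another's, tail-reduce, and make monic.
Reduced Gröbner basis: {x**3 - 1, y - 1}.
Label its elements g_1 = x**3 - 1, g_2 = y - 1.

Reduce p = 2*x**2*y - 2*x**2 - x*y**2 + x - 2*y**2 + 3*y - 1 modulo G:
  leading term x**2*y: subtract (2*x**2)·g_2 from 2*x**2*y - 2*x**2 - x*y**2 + x - 2*y**2 + 3*y - 1 → -x*y**2 + x - 2*y**2 + 3*y - 1
  leading term x*y**2: subtract (-x*y)·g_2 from -x*y**2 + x - 2*y**2 + 3*y - 1 → -x*y + x - 2*y**2 + 3*y - 1
  leading term x*y: subtract (-x)·g_2 from -x*y + x - 2*y**2 + 3*y - 1 → -2*y**2 + 3*y - 1
  leading term y**2: subtract (-2*y)·g_2 from -2*y**2 + 3*y - 1 → y - 1
  leading term y: subtract (1)·g_2 from y - 1 → 0
  normal form = 0.
Since the normal form is 0, p ∈ I.

The remainder on division by a Gröbner basis is unique — it is the normal form.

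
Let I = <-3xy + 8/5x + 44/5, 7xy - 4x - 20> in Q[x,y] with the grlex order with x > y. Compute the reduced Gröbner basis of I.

G = {x - 2, y - 2}

f_1 = -3xy + 8/5x + 44/5, LT = xy.
f_2 = 7xy - 4x - 20, LT = xy.

S(f_1,f_2): lcm = xy. S = 4/105x - 8/105.
  reduce S modulo (f_1, f_2):
  remainder 4/105x - 8/105 ≠ 0; add g_3 = 4/105x - 8/105 to the basis.

S(f_1,g_3): lcm = xy. S = -8/15x + 2y - 44/15.
  reduce S modulo (f_1, f_2, g_3):
  remainder 2y - 4 ≠ 0; add g_4 = 2y - 4 to the basis.

The other S-polynomials (S(f_2,g_3), S(f_1,g_4), S(f_2,g_4), S(g_3,g_4)) all reduce to 0 modulo the current basis, so we have a Gröbner basis.
Inter-reduce: drop elements whose leading term is divisible by another's, tail-reduce, and make monic.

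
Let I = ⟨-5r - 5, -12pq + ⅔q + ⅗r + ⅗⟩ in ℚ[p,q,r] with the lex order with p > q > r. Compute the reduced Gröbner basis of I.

G = {pq - 1/18q, r + 1}

f_1 = -5r - 5, LT = r.
f_2 = -12pq + ⅔q + ⅗r + ⅗, LT = pq.

The S-polynomials (S(f_1,f_2)) all reduce to 0 modulo the current basis, so we have a Gröbner basis.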